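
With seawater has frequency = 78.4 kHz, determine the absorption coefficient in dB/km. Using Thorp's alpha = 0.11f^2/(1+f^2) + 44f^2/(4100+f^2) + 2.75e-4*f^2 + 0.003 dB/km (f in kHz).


f^2 = 6146.56
alpha = 0.11*6146.56/(1+6146.56) + 44*6146.56/(4100+6146.56) + 2.75e-4*6146.56 + 0.003 = 28.197

28.197 dB/km


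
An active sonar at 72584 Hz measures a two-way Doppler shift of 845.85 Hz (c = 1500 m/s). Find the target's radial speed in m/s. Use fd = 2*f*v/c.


8.74 m/s


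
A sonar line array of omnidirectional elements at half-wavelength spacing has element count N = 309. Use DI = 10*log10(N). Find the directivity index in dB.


DI = 10*log10(309) = 24.9

24.9 dB


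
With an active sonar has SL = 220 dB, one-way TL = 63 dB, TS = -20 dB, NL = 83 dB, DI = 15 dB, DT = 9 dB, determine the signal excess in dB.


SE = SL - 2*TL + TS - NL + DI - DT = 220 - 2*63 + (-20) - 83 + 15 - 9 = -3

-3 dB


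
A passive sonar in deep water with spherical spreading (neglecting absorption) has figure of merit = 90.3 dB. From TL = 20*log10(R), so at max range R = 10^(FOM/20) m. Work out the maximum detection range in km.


32.73 km


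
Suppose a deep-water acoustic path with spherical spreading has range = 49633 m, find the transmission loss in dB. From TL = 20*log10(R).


TL = 20*log10(49633) = 93.92

93.92 dB


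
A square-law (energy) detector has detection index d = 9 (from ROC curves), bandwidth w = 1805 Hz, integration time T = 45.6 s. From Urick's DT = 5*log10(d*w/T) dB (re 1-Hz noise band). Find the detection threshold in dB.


DT = 5*log10(d*w/T) = 5*log10(9 * 1805 / 45.6) = 5*log10(356.25) = 12.76

12.76 dB


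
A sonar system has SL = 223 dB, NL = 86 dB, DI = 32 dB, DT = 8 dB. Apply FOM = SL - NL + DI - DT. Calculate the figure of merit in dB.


FOM = SL - NL + DI - DT = 223 - 86 + 32 - 8 = 161

161 dB


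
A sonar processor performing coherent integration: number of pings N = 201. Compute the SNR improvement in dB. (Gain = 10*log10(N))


Gain = 10*log10(201) = 23.03

23.03 dB


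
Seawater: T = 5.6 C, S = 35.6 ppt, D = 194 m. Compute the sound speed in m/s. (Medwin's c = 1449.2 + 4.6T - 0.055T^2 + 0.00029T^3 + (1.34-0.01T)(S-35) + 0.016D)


1477.16 m/s


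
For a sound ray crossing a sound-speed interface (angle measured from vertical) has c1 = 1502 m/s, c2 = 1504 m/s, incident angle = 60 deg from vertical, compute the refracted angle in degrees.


60.13 deg


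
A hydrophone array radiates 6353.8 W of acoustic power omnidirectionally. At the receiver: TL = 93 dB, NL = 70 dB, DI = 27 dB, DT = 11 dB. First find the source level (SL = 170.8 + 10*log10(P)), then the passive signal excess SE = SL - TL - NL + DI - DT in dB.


Step 1: SL = 170.8 + 10*log10(6353.8) = 208.83 dB
Step 2: SE = SL - TL - NL + DI - DT = 208.83 - 93 - 70 + 27 - 11 = 61.83

61.83 dB


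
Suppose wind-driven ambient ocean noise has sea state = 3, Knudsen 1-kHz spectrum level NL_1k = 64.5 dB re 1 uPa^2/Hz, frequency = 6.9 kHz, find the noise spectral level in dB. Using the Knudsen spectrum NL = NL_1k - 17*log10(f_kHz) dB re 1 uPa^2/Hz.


50.24 dB


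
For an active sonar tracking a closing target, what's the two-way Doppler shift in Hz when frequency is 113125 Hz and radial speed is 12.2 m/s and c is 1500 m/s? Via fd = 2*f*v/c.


1840.17 Hz


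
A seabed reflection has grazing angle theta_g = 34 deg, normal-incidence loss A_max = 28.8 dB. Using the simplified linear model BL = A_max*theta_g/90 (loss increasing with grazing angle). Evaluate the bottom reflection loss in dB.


BL = A_max * theta_g / 90 = 28.8 * 34 / 90 = 10.88

10.88 dB


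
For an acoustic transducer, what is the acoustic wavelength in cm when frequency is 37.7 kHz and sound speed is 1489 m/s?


3.95 cm


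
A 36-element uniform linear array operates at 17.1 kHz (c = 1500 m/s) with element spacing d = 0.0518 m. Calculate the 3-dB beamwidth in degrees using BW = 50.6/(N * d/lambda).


Step 1: lambda = 1500/17100 = 0.08772 m
Step 2: d/lambda = 0.0518/0.08772 = 0.5905
Step 3: BW = 50.6/(N * d/lambda) = 50.6/(36 * 0.5905) = 2.38

2.38 deg


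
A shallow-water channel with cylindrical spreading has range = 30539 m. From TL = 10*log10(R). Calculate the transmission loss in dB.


TL = 10*log10(30539) = 44.85

44.85 dB


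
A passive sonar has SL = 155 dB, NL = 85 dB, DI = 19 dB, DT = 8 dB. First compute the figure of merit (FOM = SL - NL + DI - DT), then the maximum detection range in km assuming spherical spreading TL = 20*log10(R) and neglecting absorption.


Step 1: FOM = SL - NL + DI - DT = 155 - 85 + 19 - 8 = 81 dB
Step 2: at max range FOM = TL = 20*log10(R), so R = 10^(81/20) = 11220.18 m = 11.22 km

11.22 km


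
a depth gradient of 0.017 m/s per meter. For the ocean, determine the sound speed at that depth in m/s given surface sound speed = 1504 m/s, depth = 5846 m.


1603.382 m/s


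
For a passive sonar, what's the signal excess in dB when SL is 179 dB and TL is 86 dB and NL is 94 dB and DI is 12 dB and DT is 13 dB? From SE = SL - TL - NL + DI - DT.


SE = SL - TL - NL + DI - DT = 179 - 86 - 94 + 12 - 13 = -2

-2 dB


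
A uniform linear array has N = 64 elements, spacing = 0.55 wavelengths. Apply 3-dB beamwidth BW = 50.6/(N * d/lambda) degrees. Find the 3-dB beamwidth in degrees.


1.44 deg


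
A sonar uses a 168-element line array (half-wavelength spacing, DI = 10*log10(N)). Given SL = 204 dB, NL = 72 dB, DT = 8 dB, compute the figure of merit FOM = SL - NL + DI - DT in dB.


146.25 dB


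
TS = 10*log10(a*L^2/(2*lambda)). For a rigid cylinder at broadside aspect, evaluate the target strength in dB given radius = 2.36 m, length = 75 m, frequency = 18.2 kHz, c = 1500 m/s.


lambda = 1500/18200 = 0.08242 m
TS = 10*log10(2.36*75^2/(2*0.08242)) = 49.06

49.06 dB


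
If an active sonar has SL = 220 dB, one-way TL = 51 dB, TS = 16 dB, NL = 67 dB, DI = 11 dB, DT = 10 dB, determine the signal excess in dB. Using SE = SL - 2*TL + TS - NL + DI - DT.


SE = SL - 2*TL + TS - NL + DI - DT = 220 - 2*51 + (16) - 67 + 11 - 10 = 68

68 dB


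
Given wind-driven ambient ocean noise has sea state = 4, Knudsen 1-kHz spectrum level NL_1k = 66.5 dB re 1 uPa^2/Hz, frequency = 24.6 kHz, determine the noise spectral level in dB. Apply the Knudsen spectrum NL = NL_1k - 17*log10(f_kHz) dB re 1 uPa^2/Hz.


NL = NL_1k - 17*log10(f_kHz) = 66.5 - 17*log10(24.6) = 66.5 - (23.65) = 42.85

42.85 dB


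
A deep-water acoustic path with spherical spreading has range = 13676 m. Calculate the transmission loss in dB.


TL = 20*log10(13676) = 82.72

82.72 dB


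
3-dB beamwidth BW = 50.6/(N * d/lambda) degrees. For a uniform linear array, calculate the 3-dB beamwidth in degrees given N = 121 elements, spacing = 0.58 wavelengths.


BW = 50.6 / (121 * 0.58) = 50.6 / 70.18 = 0.72

0.72 deg


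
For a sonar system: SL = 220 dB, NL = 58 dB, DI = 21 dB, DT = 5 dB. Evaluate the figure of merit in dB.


FOM = SL - NL + DI - DT = 220 - 58 + 21 - 5 = 178

178 dB


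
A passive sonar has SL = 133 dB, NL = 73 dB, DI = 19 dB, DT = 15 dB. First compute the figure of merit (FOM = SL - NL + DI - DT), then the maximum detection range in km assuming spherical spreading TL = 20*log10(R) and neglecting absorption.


Step 1: FOM = SL - NL + DI - DT = 133 - 73 + 19 - 15 = 64 dB
Step 2: at max range FOM = TL = 20*log10(R), so R = 10^(64/20) = 1584.89 m = 1.58 km

1.58 km


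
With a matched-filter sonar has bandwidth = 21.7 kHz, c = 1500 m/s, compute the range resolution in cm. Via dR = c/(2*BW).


dR = c/(2*BW) = 1500 / (2 * 21.7e3) = 0.0346 m = 3.46 cm

3.46 cm


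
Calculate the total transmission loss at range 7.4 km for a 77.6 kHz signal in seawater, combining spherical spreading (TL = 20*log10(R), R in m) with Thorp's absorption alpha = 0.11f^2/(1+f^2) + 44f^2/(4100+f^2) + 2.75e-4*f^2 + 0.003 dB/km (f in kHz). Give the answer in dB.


Step 1 (Thorp): alpha = 0.11*6021.76/(1+6021.76) + 44*6021.76/(4100+6021.76) + 2.75e-4*6021.76 + 0.003 = 27.946 dB/km
Step 2: TL_spread = 20*log10(7400) = 77.38 dB
Step 3: TL_abs = alpha*R = 27.946 * 7.4 = 206.8 dB
Step 4: TL_total = 77.38 + 206.8 = 284.18

284.18 dB


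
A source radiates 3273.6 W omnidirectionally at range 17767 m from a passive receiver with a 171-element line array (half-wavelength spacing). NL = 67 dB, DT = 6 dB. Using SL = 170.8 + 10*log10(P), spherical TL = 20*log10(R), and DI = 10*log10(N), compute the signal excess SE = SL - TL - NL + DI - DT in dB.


Step 1: SL = 170.8 + 10*log10(3273.6) = 205.95 dB
Step 2: TL = 20*log10(17767) = 84.99 dB
Step 3: DI = 10*log10(171) = 22.33 dB
Step 4: SE = SL - TL - NL + DI - DT = 205.95 - 84.99 - 67 + 22.33 - 6 = 70.29

70.29 dB


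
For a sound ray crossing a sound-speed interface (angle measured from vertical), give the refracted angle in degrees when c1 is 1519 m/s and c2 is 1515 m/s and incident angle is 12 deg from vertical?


sin(theta2) = (c2/c1)*sin(theta1) = (1515/1519)*sin(12 deg) = 0.20736
theta2 = arcsin(0.20736) = 11.97

11.97 deg


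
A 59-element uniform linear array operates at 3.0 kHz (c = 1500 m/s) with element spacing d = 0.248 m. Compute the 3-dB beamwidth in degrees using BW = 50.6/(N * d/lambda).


Step 1: lambda = 1500/3000 = 0.5 m
Step 2: d/lambda = 0.248/0.5 = 0.496
Step 3: BW = 50.6/(N * d/lambda) = 50.6/(59 * 0.496) = 1.73

1.73 deg


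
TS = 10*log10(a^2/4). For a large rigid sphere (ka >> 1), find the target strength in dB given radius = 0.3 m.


TS = 10*log10(0.3^2 / 4) = 10*log10(0.0225) = -16.48

-16.48 dB


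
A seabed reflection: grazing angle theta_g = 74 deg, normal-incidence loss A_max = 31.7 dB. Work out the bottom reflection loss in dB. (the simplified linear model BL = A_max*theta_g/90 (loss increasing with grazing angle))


BL = A_max * theta_g / 90 = 31.7 * 74 / 90 = 26.06

26.06 dB


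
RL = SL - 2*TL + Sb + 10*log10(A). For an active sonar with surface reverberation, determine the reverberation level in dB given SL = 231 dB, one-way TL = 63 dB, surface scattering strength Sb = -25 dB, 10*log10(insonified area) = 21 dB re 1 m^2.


RL = SL - 2*TL + Sb + 10*log10(A) = 231 - 2*63 + (-25) + 21 = 101

101 dB


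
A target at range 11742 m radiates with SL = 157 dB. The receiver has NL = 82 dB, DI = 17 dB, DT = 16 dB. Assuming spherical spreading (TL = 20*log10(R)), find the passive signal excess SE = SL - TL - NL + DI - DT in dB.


Step 1: TL = 20*log10(11742) = 81.39 dB
Step 2: SE = 157 - 81.39 - 82 + 17 - 16 = -5.39

-5.39 dB


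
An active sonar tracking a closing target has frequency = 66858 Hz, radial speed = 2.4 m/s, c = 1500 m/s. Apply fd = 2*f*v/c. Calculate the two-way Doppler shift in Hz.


213.95 Hz


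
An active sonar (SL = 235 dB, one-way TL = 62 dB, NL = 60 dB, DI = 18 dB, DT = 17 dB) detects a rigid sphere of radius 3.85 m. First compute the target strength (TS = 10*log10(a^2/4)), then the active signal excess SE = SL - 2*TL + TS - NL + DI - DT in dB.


Step 1: TS = 10*log10(3.85^2/4) = 5.69 dB
Step 2: SE = SL - 2*TL + TS - NL + DI - DT = 235 - 2*62 + (5.69) - 60 + 18 - 17 = 57.69

57.69 dB


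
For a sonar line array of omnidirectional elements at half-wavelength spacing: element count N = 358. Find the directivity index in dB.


DI = 10*log10(358) = 25.54

25.54 dB


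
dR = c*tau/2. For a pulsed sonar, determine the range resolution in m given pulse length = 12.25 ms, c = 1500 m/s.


dR = c*tau/2 = 1500 * 12.25e-3 / 2 = 9.1875

9.1875 m


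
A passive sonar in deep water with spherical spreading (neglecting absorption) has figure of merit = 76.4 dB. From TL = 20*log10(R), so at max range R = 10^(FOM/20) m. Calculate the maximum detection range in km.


At max range FOM = TL, so 20*log10(R) = 76.4
R = 10^(76.4/20) = 6606.93 m = 6.61 km

6.61 km


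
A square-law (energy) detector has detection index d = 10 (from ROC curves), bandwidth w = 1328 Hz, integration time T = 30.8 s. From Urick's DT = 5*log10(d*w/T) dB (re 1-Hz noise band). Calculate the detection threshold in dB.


DT = 5*log10(d*w/T) = 5*log10(10 * 1328 / 30.8) = 5*log10(431.17) = 13.17

13.17 dB


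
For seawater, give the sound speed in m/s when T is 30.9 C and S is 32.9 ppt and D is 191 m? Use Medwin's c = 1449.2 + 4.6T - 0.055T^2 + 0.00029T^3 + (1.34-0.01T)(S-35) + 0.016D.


c = 1449.2 + 4.6*30.9 - 0.055*30.9^2 + 0.00029*30.9^3 + (1.34 - 0.01*30.9)*(32.9 - 35) + 0.016*191 = 1548.27

1548.27 m/s


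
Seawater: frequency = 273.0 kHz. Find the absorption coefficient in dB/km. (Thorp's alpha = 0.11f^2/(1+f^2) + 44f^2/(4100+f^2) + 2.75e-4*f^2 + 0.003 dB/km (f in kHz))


f^2 = 74529.0
alpha = 0.11*74529.0/(1+74529.0) + 44*74529.0/(4100+74529.0) + 2.75e-4*74529.0 + 0.003 = 62.314

62.314 dB/km


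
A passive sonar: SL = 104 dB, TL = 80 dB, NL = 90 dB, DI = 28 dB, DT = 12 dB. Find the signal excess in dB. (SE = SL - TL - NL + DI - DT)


SE = SL - TL - NL + DI - DT = 104 - 80 - 90 + 28 - 12 = -50

-50 dB


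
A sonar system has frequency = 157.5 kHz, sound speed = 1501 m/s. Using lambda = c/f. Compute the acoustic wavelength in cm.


lambda = c/f = 1501 / 157500 = 0.0095 m = 0.95 cm

0.95 cm


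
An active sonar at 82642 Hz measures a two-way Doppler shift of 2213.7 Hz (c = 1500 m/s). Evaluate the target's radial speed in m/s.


From fd = 2*f*v/c, v = c*fd/(2*f) = 1500 * 2213.7 / (2*82642) = 20.09

20.09 m/s


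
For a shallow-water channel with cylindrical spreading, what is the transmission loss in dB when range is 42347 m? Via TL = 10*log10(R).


46.27 dB


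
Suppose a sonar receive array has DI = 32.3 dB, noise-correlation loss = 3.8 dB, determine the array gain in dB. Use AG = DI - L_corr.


AG = DI - L_corr = 32.3 - 3.8 = 28.5

28.5 dB


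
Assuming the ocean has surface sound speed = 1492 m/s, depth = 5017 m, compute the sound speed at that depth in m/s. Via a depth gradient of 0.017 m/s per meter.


c = 1492 + 0.017 * 5017 = 1577.289

1577.289 m/s


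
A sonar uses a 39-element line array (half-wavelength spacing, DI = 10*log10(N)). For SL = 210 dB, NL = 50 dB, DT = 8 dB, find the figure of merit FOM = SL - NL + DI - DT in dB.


Step 1: DI = 10*log10(39) = 15.91 dB
Step 2: FOM = SL - NL + DI - DT = 210 - 50 + 15.91 - 8 = 167.91

167.91 dB


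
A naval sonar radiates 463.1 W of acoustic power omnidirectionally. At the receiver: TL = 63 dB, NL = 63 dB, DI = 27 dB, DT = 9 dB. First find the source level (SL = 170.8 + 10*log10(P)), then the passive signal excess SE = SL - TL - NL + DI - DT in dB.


Step 1: SL = 170.8 + 10*log10(463.1) = 197.46 dB
Step 2: SE = SL - TL - NL + DI - DT = 197.46 - 63 - 63 + 27 - 9 = 89.46

89.46 dB


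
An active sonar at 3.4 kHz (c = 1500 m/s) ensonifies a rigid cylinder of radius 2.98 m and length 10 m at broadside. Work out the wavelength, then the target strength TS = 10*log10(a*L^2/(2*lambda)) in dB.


Step 1: lambda = c/f = 1500/3400 = 0.44118 m
Step 2: TS = 10*log10(a*L^2/(2*lambda)) = 10*log10(2.98*10^2/(2*0.44118)) = 25.29

25.29 dB


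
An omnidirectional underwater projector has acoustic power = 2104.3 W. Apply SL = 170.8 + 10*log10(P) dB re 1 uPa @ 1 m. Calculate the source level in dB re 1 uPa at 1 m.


SL = 170.8 + 10*log10(2104.3) = 170.8 + 33.23 = 204.03

204.03 dB


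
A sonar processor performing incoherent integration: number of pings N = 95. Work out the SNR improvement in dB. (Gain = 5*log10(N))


9.89 dB


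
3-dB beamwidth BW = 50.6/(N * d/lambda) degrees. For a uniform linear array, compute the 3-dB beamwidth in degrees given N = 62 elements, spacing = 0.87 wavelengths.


0.94 deg


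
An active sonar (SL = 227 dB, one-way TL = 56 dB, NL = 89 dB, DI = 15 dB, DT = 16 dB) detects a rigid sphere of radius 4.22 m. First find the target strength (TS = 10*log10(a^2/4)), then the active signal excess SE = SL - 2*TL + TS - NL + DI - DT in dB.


Step 1: TS = 10*log10(4.22^2/4) = 6.49 dB
Step 2: SE = SL - 2*TL + TS - NL + DI - DT = 227 - 2*56 + (6.49) - 89 + 15 - 16 = 31.49

31.49 dB


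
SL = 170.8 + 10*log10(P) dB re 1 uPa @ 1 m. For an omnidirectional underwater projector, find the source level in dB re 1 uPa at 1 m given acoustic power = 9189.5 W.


SL = 170.8 + 10*log10(9189.5) = 170.8 + 39.63 = 210.43

210.43 dB


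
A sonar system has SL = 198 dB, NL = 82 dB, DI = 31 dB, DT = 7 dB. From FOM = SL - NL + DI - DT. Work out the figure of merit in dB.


FOM = SL - NL + DI - DT = 198 - 82 + 31 - 7 = 140

140 dB


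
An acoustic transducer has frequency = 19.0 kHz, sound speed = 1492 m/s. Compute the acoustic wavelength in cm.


lambda = c/f = 1492 / 19000 = 0.0785 m = 7.85 cm

7.85 cm


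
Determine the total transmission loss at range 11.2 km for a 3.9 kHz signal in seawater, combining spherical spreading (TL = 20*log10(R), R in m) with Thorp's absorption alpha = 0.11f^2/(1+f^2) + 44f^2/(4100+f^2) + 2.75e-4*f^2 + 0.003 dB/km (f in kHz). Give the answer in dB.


Step 1 (Thorp): alpha = 0.11*15.21/(1+15.21) + 44*15.21/(4100+15.21) + 2.75e-4*15.21 + 0.003 = 0.273 dB/km
Step 2: TL_spread = 20*log10(11200) = 80.98 dB
Step 3: TL_abs = alpha*R = 0.273 * 11.2 = 3.06 dB
Step 4: TL_total = 80.98 + 3.06 = 84.04

84.04 dB


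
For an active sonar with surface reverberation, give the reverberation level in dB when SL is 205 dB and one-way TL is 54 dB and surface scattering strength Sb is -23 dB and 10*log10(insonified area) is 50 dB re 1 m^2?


124 dB


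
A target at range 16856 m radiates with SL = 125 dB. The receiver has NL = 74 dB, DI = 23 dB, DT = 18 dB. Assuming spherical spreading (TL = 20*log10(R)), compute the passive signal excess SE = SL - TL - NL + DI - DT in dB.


Step 1: TL = 20*log10(16856) = 84.54 dB
Step 2: SE = 125 - 84.54 - 74 + 23 - 18 = -28.54

-28.54 dB


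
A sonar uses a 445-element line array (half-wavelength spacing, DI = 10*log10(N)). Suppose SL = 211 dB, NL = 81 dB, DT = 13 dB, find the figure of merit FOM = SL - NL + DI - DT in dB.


143.48 dB


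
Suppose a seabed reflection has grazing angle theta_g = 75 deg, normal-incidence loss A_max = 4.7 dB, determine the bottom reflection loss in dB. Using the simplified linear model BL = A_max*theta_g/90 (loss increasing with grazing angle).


BL = A_max * theta_g / 90 = 4.7 * 75 / 90 = 3.92

3.92 dB


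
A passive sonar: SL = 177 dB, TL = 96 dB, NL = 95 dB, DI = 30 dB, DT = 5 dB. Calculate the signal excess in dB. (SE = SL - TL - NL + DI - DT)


SE = SL - TL - NL + DI - DT = 177 - 96 - 95 + 30 - 5 = 11

11 dB


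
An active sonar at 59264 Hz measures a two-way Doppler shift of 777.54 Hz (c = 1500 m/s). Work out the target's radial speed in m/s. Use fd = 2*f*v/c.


From fd = 2*f*v/c, v = c*fd/(2*f) = 1500 * 777.54 / (2*59264) = 9.84

9.84 m/s


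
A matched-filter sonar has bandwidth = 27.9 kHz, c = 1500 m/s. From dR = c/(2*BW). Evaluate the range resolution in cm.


2.69 cm


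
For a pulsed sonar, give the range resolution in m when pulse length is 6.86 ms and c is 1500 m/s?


dR = c*tau/2 = 1500 * 6.86e-3 / 2 = 5.145

5.145 m


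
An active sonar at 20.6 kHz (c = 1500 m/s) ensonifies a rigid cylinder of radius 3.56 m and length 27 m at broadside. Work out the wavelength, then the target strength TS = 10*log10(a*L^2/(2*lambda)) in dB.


Step 1: lambda = c/f = 1500/20600 = 0.07282 m
Step 2: TS = 10*log10(a*L^2/(2*lambda)) = 10*log10(3.56*27^2/(2*0.07282)) = 42.51

42.51 dB


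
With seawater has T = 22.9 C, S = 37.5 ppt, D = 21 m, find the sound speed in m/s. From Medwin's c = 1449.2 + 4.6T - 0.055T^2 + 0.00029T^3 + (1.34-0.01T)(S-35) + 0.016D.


1532.29 m/s


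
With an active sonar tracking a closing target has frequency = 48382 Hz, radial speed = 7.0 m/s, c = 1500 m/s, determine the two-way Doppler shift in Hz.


fd = 2*f*v/c = 2 * 48382 * 7.0 / 1500 = 451.57

451.57 Hz


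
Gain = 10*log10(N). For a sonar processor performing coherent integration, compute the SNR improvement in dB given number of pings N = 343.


Gain = 10*log10(343) = 25.35

25.35 dB


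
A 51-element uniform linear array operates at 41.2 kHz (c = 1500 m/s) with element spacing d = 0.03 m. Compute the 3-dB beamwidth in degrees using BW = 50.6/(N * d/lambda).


Step 1: lambda = 1500/41200 = 0.03641 m
Step 2: d/lambda = 0.03/0.03641 = 0.8239
Step 3: BW = 50.6/(N * d/lambda) = 50.6/(51 * 0.8239) = 1.2

1.2 deg


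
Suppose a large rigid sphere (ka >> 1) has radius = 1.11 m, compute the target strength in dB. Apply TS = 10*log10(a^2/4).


-5.11 dB


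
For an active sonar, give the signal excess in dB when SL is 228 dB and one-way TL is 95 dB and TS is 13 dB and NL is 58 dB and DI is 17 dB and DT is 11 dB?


-1 dB


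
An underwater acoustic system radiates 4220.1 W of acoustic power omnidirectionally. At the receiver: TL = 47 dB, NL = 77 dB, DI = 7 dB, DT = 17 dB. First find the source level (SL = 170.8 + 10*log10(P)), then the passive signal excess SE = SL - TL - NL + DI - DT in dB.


Step 1: SL = 170.8 + 10*log10(4220.1) = 207.05 dB
Step 2: SE = SL - TL - NL + DI - DT = 207.05 - 47 - 77 + 7 - 17 = 73.05

73.05 dB


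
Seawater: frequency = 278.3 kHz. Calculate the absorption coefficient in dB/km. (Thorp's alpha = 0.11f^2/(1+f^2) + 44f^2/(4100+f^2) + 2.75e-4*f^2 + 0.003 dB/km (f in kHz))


f^2 = 77450.89
alpha = 0.11*77450.89/(1+77450.89) + 44*77450.89/(4100+77450.89) + 2.75e-4*77450.89 + 0.003 = 63.2

63.2 dB/km


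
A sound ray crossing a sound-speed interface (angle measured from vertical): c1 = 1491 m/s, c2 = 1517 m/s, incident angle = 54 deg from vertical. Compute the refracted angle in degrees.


55.4 deg


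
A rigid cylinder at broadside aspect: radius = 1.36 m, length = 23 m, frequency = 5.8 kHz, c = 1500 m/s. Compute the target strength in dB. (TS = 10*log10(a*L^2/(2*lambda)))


lambda = 1500/5800 = 0.25862 m
TS = 10*log10(1.36*23^2/(2*0.25862)) = 31.43

31.43 dB


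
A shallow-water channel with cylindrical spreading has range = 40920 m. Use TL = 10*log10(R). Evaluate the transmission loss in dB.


TL = 10*log10(40920) = 46.12

46.12 dB


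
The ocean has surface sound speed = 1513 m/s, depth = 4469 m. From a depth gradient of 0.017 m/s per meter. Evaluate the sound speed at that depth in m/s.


c = 1513 + 0.017 * 4469 = 1588.973

1588.973 m/s


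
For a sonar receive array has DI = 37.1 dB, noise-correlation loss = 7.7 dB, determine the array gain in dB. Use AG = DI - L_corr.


AG = DI - L_corr = 37.1 - 7.7 = 29.4

29.4 dB


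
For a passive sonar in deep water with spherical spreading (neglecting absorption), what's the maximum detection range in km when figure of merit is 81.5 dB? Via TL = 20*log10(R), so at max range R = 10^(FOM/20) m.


11.89 km


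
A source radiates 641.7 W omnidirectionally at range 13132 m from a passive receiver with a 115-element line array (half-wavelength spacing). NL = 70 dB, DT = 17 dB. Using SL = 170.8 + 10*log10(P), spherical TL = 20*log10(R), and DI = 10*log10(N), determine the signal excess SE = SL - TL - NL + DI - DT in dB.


Step 1: SL = 170.8 + 10*log10(641.7) = 198.87 dB
Step 2: TL = 20*log10(13132) = 82.37 dB
Step 3: DI = 10*log10(115) = 20.61 dB
Step 4: SE = SL - TL - NL + DI - DT = 198.87 - 82.37 - 70 + 20.61 - 17 = 50.11

50.11 dB


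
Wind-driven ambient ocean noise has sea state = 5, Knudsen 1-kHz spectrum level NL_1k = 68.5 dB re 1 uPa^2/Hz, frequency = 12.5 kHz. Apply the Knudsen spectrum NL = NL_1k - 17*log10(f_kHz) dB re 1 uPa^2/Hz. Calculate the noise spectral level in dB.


49.85 dB


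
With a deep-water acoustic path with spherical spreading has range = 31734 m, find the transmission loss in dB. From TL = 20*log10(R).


TL = 20*log10(31734) = 90.03

90.03 dB


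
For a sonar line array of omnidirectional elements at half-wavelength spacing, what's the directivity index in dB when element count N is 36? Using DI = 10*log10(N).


DI = 10*log10(36) = 15.56

15.56 dB


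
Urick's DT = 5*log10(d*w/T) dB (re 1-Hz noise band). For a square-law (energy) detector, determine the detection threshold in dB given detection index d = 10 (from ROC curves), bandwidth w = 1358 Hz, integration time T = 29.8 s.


13.29 dB


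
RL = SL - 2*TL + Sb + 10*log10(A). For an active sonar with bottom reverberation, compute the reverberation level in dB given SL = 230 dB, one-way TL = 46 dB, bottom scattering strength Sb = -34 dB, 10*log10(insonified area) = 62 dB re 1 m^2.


RL = SL - 2*TL + Sb + 10*log10(A) = 230 - 2*46 + (-34) + 62 = 166

166 dB


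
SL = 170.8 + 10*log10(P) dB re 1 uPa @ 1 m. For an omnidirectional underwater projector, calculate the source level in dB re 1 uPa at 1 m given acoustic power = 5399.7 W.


SL = 170.8 + 10*log10(5399.7) = 170.8 + 37.32 = 208.12

208.12 dB


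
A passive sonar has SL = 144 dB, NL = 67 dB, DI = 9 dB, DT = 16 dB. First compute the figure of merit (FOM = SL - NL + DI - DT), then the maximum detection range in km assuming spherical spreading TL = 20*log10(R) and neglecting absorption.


Step 1: FOM = SL - NL + DI - DT = 144 - 67 + 9 - 16 = 70 dB
Step 2: at max range FOM = TL = 20*log10(R), so R = 10^(70/20) = 3162.28 m = 3.16 km

3.16 km


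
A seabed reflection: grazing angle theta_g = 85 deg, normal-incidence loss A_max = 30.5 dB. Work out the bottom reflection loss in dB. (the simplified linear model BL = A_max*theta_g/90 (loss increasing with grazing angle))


28.81 dB


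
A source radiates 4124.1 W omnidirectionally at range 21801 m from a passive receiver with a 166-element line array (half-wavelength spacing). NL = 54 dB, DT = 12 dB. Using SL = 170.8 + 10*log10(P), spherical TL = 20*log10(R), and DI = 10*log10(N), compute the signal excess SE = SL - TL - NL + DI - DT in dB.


Step 1: SL = 170.8 + 10*log10(4124.1) = 206.95 dB
Step 2: TL = 20*log10(21801) = 86.77 dB
Step 3: DI = 10*log10(166) = 22.2 dB
Step 4: SE = SL - TL - NL + DI - DT = 206.95 - 86.77 - 54 + 22.2 - 12 = 76.38

76.38 dB


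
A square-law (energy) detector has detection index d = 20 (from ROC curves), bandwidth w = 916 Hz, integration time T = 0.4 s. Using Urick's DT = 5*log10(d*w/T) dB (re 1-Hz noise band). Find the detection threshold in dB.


DT = 5*log10(d*w/T) = 5*log10(20 * 916 / 0.4) = 5*log10(45800.0) = 23.3

23.3 dB


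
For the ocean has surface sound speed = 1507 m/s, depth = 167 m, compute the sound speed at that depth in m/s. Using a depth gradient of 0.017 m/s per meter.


c = 1507 + 0.017 * 167 = 1509.839

1509.839 m/s


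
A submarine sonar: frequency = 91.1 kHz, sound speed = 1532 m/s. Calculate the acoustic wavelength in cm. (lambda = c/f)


1.68 cm


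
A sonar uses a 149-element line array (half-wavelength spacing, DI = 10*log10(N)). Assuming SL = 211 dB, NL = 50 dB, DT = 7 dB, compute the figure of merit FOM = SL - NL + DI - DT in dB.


Step 1: DI = 10*log10(149) = 21.73 dB
Step 2: FOM = SL - NL + DI - DT = 211 - 50 + 21.73 - 7 = 175.73

175.73 dB


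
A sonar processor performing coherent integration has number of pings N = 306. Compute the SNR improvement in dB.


Gain = 10*log10(306) = 24.86

24.86 dB


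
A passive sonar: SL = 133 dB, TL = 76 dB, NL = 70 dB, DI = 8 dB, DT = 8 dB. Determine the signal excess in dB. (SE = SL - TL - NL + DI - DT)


-13 dB


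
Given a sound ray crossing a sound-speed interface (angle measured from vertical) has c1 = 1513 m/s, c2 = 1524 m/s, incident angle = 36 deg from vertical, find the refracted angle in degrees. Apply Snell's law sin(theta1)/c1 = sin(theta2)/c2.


36.3 deg


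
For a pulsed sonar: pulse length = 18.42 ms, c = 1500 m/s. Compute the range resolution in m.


13.815 m


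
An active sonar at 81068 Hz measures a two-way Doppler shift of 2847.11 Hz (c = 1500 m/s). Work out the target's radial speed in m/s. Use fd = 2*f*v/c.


From fd = 2*f*v/c, v = c*fd/(2*f) = 1500 * 2847.11 / (2*81068) = 26.34

26.34 m/s


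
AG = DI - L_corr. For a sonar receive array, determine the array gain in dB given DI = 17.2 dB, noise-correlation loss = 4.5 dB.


12.7 dB


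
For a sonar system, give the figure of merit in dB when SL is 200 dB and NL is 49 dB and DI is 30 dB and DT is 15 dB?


FOM = SL - NL + DI - DT = 200 - 49 + 30 - 15 = 166

166 dB


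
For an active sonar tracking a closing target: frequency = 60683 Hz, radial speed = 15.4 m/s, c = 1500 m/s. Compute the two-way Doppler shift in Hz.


1246.02 Hz


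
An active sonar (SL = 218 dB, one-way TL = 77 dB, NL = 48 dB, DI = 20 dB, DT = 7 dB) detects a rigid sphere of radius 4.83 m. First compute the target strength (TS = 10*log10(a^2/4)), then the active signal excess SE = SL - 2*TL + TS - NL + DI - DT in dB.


Step 1: TS = 10*log10(4.83^2/4) = 7.66 dB
Step 2: SE = SL - 2*TL + TS - NL + DI - DT = 218 - 2*77 + (7.66) - 48 + 20 - 7 = 36.66

36.66 dB


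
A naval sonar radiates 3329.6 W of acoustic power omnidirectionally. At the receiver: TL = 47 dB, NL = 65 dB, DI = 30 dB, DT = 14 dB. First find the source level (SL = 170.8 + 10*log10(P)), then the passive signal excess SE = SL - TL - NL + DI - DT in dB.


Step 1: SL = 170.8 + 10*log10(3329.6) = 206.02 dB
Step 2: SE = SL - TL - NL + DI - DT = 206.02 - 47 - 65 + 30 - 14 = 110.02

110.02 dB


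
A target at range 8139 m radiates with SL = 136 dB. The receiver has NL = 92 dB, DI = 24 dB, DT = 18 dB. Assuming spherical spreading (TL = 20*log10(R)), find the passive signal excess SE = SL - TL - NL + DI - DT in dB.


Step 1: TL = 20*log10(8139) = 78.21 dB
Step 2: SE = 136 - 78.21 - 92 + 24 - 18 = -28.21

-28.21 dB


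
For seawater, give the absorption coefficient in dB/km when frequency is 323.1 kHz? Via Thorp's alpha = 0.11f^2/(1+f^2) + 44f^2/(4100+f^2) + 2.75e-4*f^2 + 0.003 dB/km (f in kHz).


f^2 = 104393.61
alpha = 0.11*104393.61/(1+104393.61) + 44*104393.61/(4100+104393.61) + 2.75e-4*104393.61 + 0.003 = 71.158

71.158 dB/km


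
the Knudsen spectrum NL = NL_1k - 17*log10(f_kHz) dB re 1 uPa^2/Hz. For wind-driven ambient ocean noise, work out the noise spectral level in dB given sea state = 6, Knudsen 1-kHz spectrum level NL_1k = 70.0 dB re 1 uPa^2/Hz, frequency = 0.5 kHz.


NL = NL_1k - 17*log10(f_kHz) = 70.0 - 17*log10(0.5) = 70.0 - (-5.12) = 75.12

75.12 dB


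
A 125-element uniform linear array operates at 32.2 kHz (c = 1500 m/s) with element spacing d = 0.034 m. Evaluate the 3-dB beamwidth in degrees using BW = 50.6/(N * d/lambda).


Step 1: lambda = 1500/32200 = 0.04658 m
Step 2: d/lambda = 0.034/0.04658 = 0.7299
Step 3: BW = 50.6/(N * d/lambda) = 50.6/(125 * 0.7299) = 0.55

0.55 deg


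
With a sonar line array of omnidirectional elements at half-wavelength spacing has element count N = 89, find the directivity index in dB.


19.49 dB


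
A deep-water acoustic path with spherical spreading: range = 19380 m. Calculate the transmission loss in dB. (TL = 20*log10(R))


85.75 dB


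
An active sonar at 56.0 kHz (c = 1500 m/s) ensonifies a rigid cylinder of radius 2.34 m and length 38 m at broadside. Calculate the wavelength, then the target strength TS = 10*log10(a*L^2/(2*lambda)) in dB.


Step 1: lambda = c/f = 1500/56000 = 0.02679 m
Step 2: TS = 10*log10(a*L^2/(2*lambda)) = 10*log10(2.34*38^2/(2*0.02679)) = 48.0

48.0 dB


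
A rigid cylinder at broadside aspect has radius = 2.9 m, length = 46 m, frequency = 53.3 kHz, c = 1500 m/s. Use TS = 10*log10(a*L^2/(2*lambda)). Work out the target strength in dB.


50.38 dB


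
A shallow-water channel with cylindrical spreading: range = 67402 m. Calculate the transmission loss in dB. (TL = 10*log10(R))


48.29 dB


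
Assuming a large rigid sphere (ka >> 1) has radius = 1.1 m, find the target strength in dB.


TS = 10*log10(1.1^2 / 4) = 10*log10(0.3025) = -5.19

-5.19 dB


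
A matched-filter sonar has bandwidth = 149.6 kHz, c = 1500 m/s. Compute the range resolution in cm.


dR = c/(2*BW) = 1500 / (2 * 149.6e3) = 0.005 m = 0.5 cm

0.5 cm


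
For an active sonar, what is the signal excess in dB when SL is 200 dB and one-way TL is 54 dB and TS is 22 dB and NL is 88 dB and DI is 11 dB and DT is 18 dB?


SE = SL - 2*TL + TS - NL + DI - DT = 200 - 2*54 + (22) - 88 + 11 - 18 = 19

19 dB


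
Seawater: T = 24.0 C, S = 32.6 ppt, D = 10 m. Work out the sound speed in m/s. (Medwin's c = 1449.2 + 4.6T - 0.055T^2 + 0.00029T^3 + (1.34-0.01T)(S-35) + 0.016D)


1529.45 m/s


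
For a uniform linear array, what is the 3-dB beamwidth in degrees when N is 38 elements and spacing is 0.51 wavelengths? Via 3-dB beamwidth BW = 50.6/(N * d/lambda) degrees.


2.61 deg


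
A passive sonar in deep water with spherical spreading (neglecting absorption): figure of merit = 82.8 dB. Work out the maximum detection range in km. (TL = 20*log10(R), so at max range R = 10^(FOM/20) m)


13.8 km


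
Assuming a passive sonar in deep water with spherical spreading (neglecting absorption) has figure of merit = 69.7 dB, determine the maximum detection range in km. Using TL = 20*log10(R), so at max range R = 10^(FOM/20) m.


At max range FOM = TL, so 20*log10(R) = 69.7
R = 10^(69.7/20) = 3054.92 m = 3.05 km

3.05 km


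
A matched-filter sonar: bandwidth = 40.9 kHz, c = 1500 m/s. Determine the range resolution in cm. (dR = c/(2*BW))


1.83 cm


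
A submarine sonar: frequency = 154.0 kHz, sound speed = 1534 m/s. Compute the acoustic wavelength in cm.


lambda = c/f = 1534 / 154000 = 0.01 m = 1.0 cm

1.0 cm


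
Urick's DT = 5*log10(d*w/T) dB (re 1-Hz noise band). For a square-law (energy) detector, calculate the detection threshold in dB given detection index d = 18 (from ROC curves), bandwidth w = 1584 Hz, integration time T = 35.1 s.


DT = 5*log10(d*w/T) = 5*log10(18 * 1584 / 35.1) = 5*log10(812.31) = 14.55

14.55 dB


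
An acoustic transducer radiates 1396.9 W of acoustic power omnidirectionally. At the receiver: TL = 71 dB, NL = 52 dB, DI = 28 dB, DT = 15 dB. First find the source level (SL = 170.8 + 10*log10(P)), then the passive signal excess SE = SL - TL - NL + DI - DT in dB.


Step 1: SL = 170.8 + 10*log10(1396.9) = 202.25 dB
Step 2: SE = SL - TL - NL + DI - DT = 202.25 - 71 - 52 + 28 - 15 = 92.25

92.25 dB


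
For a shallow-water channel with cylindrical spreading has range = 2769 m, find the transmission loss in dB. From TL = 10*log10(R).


TL = 10*log10(2769) = 34.42

34.42 dB


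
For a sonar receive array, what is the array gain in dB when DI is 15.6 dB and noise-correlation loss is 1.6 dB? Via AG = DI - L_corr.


AG = DI - L_corr = 15.6 - 1.6 = 14.0

14.0 dB


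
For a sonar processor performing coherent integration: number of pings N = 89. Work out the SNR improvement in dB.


Gain = 10*log10(89) = 19.49

19.49 dB


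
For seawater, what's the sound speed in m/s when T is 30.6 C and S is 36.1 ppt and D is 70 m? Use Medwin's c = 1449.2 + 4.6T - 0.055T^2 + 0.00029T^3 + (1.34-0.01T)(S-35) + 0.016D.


c = 1449.2 + 4.6*30.6 - 0.055*30.6^2 + 0.00029*30.6^3 + (1.34 - 0.01*30.6)*(36.1 - 35) + 0.016*70 = 1549.03

1549.03 m/s


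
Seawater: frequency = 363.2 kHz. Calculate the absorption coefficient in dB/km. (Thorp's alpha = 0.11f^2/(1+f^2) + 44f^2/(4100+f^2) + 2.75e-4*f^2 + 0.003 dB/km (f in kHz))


f^2 = 131914.24
alpha = 0.11*131914.24/(1+131914.24) + 44*131914.24/(4100+131914.24) + 2.75e-4*131914.24 + 0.003 = 79.063

79.063 dB/km


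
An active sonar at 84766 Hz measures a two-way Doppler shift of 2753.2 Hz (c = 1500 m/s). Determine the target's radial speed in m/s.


24.36 m/s


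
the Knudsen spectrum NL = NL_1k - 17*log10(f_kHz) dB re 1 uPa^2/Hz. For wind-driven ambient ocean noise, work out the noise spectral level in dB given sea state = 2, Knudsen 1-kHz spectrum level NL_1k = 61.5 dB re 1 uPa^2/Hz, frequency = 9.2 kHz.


NL = NL_1k - 17*log10(f_kHz) = 61.5 - 17*log10(9.2) = 61.5 - (16.38) = 45.12

45.12 dB


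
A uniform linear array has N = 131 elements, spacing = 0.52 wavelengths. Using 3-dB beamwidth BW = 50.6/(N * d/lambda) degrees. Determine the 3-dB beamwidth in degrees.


0.74 deg


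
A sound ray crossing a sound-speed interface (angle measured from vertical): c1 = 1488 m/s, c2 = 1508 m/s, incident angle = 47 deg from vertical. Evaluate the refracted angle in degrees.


sin(theta2) = (c2/c1)*sin(theta1) = (1508/1488)*sin(47 deg) = 0.74118
theta2 = arcsin(0.74118) = 47.83

47.83 deg


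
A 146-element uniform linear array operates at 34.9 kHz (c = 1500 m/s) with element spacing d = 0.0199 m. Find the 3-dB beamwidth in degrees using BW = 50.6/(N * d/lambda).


Step 1: lambda = 1500/34900 = 0.04298 m
Step 2: d/lambda = 0.0199/0.04298 = 0.463
Step 3: BW = 50.6/(N * d/lambda) = 50.6/(146 * 0.463) = 0.75

0.75 deg


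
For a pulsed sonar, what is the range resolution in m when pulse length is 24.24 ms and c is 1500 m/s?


dR = c*tau/2 = 1500 * 24.24e-3 / 2 = 18.18

18.18 m


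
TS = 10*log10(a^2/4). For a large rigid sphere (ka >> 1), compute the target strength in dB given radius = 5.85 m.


9.32 dB


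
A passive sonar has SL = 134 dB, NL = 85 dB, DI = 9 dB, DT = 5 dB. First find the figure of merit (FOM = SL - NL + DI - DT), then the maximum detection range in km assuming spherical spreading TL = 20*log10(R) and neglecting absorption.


Step 1: FOM = SL - NL + DI - DT = 134 - 85 + 9 - 5 = 53 dB
Step 2: at max range FOM = TL = 20*log10(R), so R = 10^(53/20) = 446.68 m = 0.45 km

0.45 km


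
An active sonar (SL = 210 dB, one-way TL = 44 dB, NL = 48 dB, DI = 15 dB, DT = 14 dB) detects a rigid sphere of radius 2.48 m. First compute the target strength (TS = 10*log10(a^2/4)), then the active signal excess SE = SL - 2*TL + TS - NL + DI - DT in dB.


Step 1: TS = 10*log10(2.48^2/4) = 1.87 dB
Step 2: SE = SL - 2*TL + TS - NL + DI - DT = 210 - 2*44 + (1.87) - 48 + 15 - 14 = 76.87

76.87 dB


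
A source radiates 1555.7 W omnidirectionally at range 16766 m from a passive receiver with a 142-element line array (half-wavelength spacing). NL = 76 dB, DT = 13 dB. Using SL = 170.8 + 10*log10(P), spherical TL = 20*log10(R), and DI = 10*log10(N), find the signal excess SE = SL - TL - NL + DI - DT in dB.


50.75 dB


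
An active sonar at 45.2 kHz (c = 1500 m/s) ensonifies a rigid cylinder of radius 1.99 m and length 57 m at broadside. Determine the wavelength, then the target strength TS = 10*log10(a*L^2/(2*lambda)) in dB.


Step 1: lambda = c/f = 1500/45200 = 0.03319 m
Step 2: TS = 10*log10(a*L^2/(2*lambda)) = 10*log10(1.99*57^2/(2*0.03319)) = 49.89

49.89 dB


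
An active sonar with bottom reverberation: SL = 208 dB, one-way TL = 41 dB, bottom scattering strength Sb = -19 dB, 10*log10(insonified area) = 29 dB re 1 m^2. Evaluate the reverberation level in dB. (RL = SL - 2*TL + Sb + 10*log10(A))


136 dB


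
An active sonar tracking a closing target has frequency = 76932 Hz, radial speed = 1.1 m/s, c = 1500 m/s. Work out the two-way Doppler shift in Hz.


fd = 2*f*v/c = 2 * 76932 * 1.1 / 1500 = 112.83

112.83 Hz


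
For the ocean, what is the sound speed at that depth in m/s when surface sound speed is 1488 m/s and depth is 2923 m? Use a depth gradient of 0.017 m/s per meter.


1537.691 m/s


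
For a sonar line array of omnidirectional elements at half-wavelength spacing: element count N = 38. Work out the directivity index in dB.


15.8 dB


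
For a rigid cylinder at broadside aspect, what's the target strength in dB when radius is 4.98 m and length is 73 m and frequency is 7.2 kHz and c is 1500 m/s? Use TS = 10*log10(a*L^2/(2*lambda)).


lambda = 1500/7200 = 0.20833 m
TS = 10*log10(4.98*73^2/(2*0.20833)) = 48.04

48.04 dB


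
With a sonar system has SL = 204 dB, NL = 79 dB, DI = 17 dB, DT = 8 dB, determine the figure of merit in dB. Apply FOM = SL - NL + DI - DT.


134 dB


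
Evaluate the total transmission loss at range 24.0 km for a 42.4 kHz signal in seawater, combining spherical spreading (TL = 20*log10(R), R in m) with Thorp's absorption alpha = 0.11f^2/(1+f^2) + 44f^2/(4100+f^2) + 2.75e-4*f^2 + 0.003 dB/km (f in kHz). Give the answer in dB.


Step 1 (Thorp): alpha = 0.11*1797.76/(1+1797.76) + 44*1797.76/(4100+1797.76) + 2.75e-4*1797.76 + 0.003 = 14.0194 dB/km
Step 2: TL_spread = 20*log10(24000) = 87.6 dB
Step 3: TL_abs = alpha*R = 14.0194 * 24.0 = 336.47 dB
Step 4: TL_total = 87.6 + 336.47 = 424.07

424.07 dB
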